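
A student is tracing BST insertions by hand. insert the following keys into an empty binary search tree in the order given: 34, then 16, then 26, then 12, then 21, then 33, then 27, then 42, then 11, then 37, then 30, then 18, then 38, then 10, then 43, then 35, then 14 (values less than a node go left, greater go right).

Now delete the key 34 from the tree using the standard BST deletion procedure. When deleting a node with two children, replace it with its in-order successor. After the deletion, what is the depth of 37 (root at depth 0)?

34: root
16: left child of 34 (depth 1)
26: right child of 16 (depth 2)
12: left child of 16 (depth 2)
21: left child of 26 (depth 3)
33: right child of 26 (depth 3)
27: left child of 33 (depth 4)
42: right child of 34 (depth 1)
11: left child of 12 (depth 3)
37: left child of 42 (depth 2)
30: right child of 27 (depth 5)
18: left child of 21 (depth 4)
38: right child of 37 (depth 3)
10: left child of 11 (depth 4)
43: right child of 42 (depth 2)
35: left child of 37 (depth 3)
14: right child of 12 (depth 3)

Delete 34 (two children — replace with in-order successor).
After deletion, path to 37: 35 → 42 → 37.

2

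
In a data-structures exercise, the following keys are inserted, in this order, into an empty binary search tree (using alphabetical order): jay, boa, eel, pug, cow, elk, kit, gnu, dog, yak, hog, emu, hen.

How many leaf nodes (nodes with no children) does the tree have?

5

jay: root
boa: left child of jay (depth 1)
eel: right child of boa (depth 2)
pug: right child of jay (depth 1)
cow: left child of eel (depth 3)
elk: right child of eel (depth 3)
kit: left child of pug (depth 2)
gnu: right child of elk (depth 4)
dog: right child of cow (depth 4)
yak: right child of pug (depth 2)
hog: right child of gnu (depth 5)
emu: left child of gnu (depth 5)
hen: left child of hog (depth 6)

Leaves: dog, emu, hen, kit, yak — 5 in total.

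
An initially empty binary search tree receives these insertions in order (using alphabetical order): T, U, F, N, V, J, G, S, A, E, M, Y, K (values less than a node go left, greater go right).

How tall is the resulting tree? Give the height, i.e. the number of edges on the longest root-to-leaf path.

Insert T: tree is empty, so T becomes the root.
Insert U: U > T → go right. Place as right child of T.
Insert F: F < T → go left. Place as left child of T.
Insert N: N < T → go left; N > F → go right. Place as right child of F.
Insert V: V > T → go right; V > U → go right. Place as right child of U.
Insert J: J < T → go left; J > F → go right; J < N → go left. Place as left child of N.
Insert G: G < T → go left; G > F → go right; G < N → go left; G < J → go left. Place as left child of J.
Insert S: S < T → go left; S > F → go right; S > N → go right. Place as right child of N.
Insert A: A < T → go left; A < F → go left. Place as left child of F.
Insert E: E < T → go left; E < F → go left; E > A → go right. Place as right child of A.
Insert M: M < T → go left; M > F → go right; M < N → go left; M > J → go right. Place as right child of J.
Insert Y: Y > T → go right; Y > U → go right; Y > V → go right. Place as right child of V.
Insert K: K < T → go left; K > F → go right; K < N → go left; K > J → go right; K < M → go left. Place as left child of M.

The deepest node is K at depth 5.

5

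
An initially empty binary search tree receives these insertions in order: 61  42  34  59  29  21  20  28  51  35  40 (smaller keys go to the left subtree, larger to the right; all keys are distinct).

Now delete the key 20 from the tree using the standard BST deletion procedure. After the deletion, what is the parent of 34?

Resulting structure (node: left, right):
  61: L=42, R=–
  42: L=34, R=59
  34: L=29, R=35
  59: L=51, R=–
  29: L=21, R=–
  21: L=20, R=28
  20: L=–, R=–
  28: L=–, R=–
  51: L=–, R=–
  35: L=–, R=40
  40: L=–, R=–

Delete 20 (at most one child — splice it out).
After deletion, 34's parent is 42.

42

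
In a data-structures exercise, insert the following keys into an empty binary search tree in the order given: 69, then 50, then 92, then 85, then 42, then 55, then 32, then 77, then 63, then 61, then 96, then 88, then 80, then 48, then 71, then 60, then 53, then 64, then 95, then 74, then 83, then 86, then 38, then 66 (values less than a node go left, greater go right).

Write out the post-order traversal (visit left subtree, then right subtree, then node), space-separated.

38 32 48 42 53 60 61 66 64 63 55 50 74 71 83 80 77 86 88 85 95 96 92 69

Insert 69: tree is empty, so 69 becomes the root.
Insert 50: 50 < 69 → go left. Place as left child of 69.
Insert 92: 92 > 69 → go right. Place as right child of 69.
Insert 85: 85 > 69 → go right; 85 < 92 → go left. Place as left child of 92.
Insert 42: 42 < 69 → go left; 42 < 50 → go left. Place as left child of 50.
Insert 55: 55 < 69 → go left; 55 > 50 → go right. Place as right child of 50.
Insert 32: 32 < 69 → go left; 32 < 50 → go left; 32 < 42 → go left. Place as left child of 42.
Insert 77: 77 > 69 → go right; 77 < 92 → go left; 77 < 85 → go left. Place as left child of 85.
Insert 63: 63 < 69 → go left; 63 > 50 → go right; 63 > 55 → go right. Place as right child of 55.
Insert 61: 61 < 69 → go left; 61 > 50 → go right; 61 > 55 → go right; 61 < 63 → go left. Place as left child of 63.
Insert 96: 96 > 69 → go right; 96 > 92 → go right. Place as right child of 92.
Insert 88: 88 > 69 → go right; 88 < 92 → go left; 88 > 85 → go right. Place as right child of 85.
Insert 80: 80 > 69 → go right; 80 < 92 → go left; 80 < 85 → go left; 80 > 77 → go right. Place as right child of 77.
Insert 48: 48 < 69 → go left; 48 < 50 → go left; 48 > 42 → go right. Place as right child of 42.
Insert 71: 71 > 69 → go right; 71 < 92 → go left; 71 < 85 → go left; 71 < 77 → go left. Place as left child of 77.
Insert 60: 60 < 69 → go left; 60 > 50 → go right; 60 > 55 → go right; 60 < 63 → go left; 60 < 61 → go left. Place as left child of 61.
Insert 53: 53 < 69 → go left; 53 > 50 → go right; 53 < 55 → go left. Place as left child of 55.
Insert 64: 64 < 69 → go left; 64 > 50 → go right; 64 > 55 → go right; 64 > 63 → go right. Place as right child of 63.
Insert 95: 95 > 69 → go right; 95 > 92 → go right; 95 < 96 → go left. Place as left child of 96.
Insert 74: 74 > 69 → go right; 74 < 92 → go left; 74 < 85 → go left; 74 < 77 → go left; 74 > 71 → go right. Place as right child of 71.
Insert 83: 83 > 69 → go right; 83 < 92 → go left; 83 < 85 → go left; 83 > 77 → go right; 83 > 80 → go right. Place as right child of 80.
Insert 86: 86 > 69 → go right; 86 < 92 → go left; 86 > 85 → go right; 86 < 88 → go left. Place as left child of 88.
Insert 38: 38 < 69 → go left; 38 < 50 → go left; 38 < 42 → go left; 38 > 32 → go right. Place as right child of 32.
Insert 66: 66 < 69 → go left; 66 > 50 → go right; 66 > 55 → go right; 66 > 63 → go right; 66 > 64 → go right. Place as right child of 64.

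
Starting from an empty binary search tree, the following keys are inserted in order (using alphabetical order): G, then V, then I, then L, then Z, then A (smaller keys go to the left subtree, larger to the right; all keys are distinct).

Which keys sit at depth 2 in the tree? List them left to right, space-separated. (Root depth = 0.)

I Z

Insert G: tree is empty, so G becomes the root.
Insert V: V > G → go right. Place as right child of G.
Insert I: I > G → go right; I < V → go left. Place as left child of V.
Insert L: L > G → go right; L < V → go left; L > I → go right. Place as right child of I.
Insert Z: Z > G → go right; Z > V → go right. Place as right child of V.
Insert A: A < G → go left. Place as left child of G.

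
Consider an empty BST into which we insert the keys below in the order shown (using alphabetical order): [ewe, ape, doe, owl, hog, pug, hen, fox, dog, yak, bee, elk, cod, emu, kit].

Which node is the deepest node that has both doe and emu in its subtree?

doe

Insert ewe: tree is empty, so ewe becomes the root.
Insert ape: ape < ewe → go left. Place as left child of ewe.
Insert doe: doe < ewe → go left; doe > ape → go right. Place as right child of ape.
Insert owl: owl > ewe → go right. Place as right child of ewe.
Insert hog: hog > ewe → go right; hog < owl → go left. Place as left child of owl.
Insert pug: pug > ewe → go right; pug > owl → go right. Place as right child of owl.
Insert hen: hen > ewe → go right; hen < owl → go left; hen < hog → go left. Place as left child of hog.
Insert fox: fox > ewe → go right; fox < owl → go left; fox < hog → go left; fox < hen → go left. Place as left child of hen.
Insert dog: dog < ewe → go left; dog > ape → go right; dog > doe → go right. Place as right child of doe.
Insert yak: yak > ewe → go right; yak > owl → go right; yak > pug → go right. Place as right child of pug.
Insert bee: bee < ewe → go left; bee > ape → go right; bee < doe → go left. Place as left child of doe.
Insert elk: elk < ewe → go left; elk > ape → go right; elk > doe → go right; elk > dog → go right. Place as right child of dog.
Insert cod: cod < ewe → go left; cod > ape → go right; cod < doe → go left; cod > bee → go right. Place as right child of bee.
Insert emu: emu < ewe → go left; emu > ape → go right; emu > doe → go right; emu > dog → go right; emu > elk → go right. Place as right child of elk.
Insert kit: kit > ewe → go right; kit < owl → go left; kit > hog → go right. Place as right child of hog.

Path to doe: ewe → ape → doe
Path to emu: ewe → ape → doe → dog → elk → emu
doe lies on both paths and is an ancestor of the other node.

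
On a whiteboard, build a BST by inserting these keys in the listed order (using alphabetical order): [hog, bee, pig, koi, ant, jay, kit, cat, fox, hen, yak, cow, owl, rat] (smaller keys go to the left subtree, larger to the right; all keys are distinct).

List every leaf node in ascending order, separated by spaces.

ant cow hen kit owl rat

hog: root
bee: left child of hog (depth 1)
pig: right child of hog (depth 1)
koi: left child of pig (depth 2)
ant: left child of bee (depth 2)
jay: left child of koi (depth 3)
kit: right child of jay (depth 4)
cat: right child of bee (depth 2)
fox: right child of cat (depth 3)
hen: right child of fox (depth 4)
yak: right child of pig (depth 2)
cow: left child of fox (depth 4)
owl: right child of koi (depth 3)
rat: left child of yak (depth 3)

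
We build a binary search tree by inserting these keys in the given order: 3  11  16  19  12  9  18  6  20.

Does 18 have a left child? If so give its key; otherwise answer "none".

3: root
11: right child of 3 (depth 1)
16: right child of 11 (depth 2)
19: right child of 16 (depth 3)
12: left child of 16 (depth 3)
9: left child of 11 (depth 2)
18: left child of 19 (depth 4)
6: left child of 9 (depth 3)
20: right child of 19 (depth 4)

none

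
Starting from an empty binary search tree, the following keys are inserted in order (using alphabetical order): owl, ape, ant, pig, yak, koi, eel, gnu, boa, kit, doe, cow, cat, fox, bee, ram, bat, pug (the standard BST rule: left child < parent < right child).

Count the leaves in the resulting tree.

6

Resulting structure (node: left, right):
  owl: L=ape, R=pig
  ape: L=ant, R=koi
  ant: L=–, R=–
  pig: L=–, R=yak
  yak: L=ram, R=–
  koi: L=eel, R=–
  eel: L=boa, R=gnu
  gnu: L=fox, R=kit
  boa: L=bee, R=doe
  kit: L=–, R=–
  doe: L=cow, R=–
  cow: L=cat, R=–
  cat: L=–, R=–
  fox: L=–, R=–
  bee: L=bat, R=–
  ram: L=pug, R=–
  bat: L=–, R=–
  pug: L=–, R=–

Leaves: ant, bat, cat, fox, kit, pug — 6 in total.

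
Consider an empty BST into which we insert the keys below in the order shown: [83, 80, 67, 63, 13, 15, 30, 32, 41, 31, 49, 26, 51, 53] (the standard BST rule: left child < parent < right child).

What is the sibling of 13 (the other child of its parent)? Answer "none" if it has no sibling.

83: root
80: left child of 83 (depth 1)
67: left child of 80 (depth 2)
63: left child of 67 (depth 3)
13: left child of 63 (depth 4)
15: right child of 13 (depth 5)
30: right child of 15 (depth 6)
32: right child of 30 (depth 7)
41: right child of 32 (depth 8)
31: left child of 32 (depth 8)
49: right child of 41 (depth 9)
26: left child of 30 (depth 7)
51: right child of 49 (depth 10)
53: right child of 51 (depth 11)

13's parent is 63, which has only one child.

none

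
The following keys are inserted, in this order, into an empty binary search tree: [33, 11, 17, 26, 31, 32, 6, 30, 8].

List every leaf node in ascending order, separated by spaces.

33: root
11: left child of 33 (depth 1)
17: right child of 11 (depth 2)
26: right child of 17 (depth 3)
31: right child of 26 (depth 4)
32: right child of 31 (depth 5)
6: left child of 11 (depth 2)
30: left child of 31 (depth 5)
8: right child of 6 (depth 3)

8 30 32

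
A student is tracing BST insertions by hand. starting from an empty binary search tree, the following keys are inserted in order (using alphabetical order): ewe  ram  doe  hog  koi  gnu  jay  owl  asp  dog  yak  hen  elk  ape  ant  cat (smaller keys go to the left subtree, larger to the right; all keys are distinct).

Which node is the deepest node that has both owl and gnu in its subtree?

Insert ewe: tree is empty, so ewe becomes the root.
Insert ram: ram > ewe → go right. Place as right child of ewe.
Insert doe: doe < ewe → go left. Place as left child of ewe.
Insert hog: hog > ewe → go right; hog < ram → go left. Place as left child of ram.
Insert koi: koi > ewe → go right; koi < ram → go left; koi > hog → go right. Place as right child of hog.
Insert gnu: gnu > ewe → go right; gnu < ram → go left; gnu < hog → go left. Place as left child of hog.
Insert jay: jay > ewe → go right; jay < ram → go left; jay > hog → go right; jay < koi → go left. Place as left child of koi.
Insert owl: owl > ewe → go right; owl < ram → go left; owl > hog → go right; owl > koi → go right. Place as right child of koi.
Insert asp: asp < ewe → go left; asp < doe → go left. Place as left child of doe.
Insert dog: dog < ewe → go left; dog > doe → go right. Place as right child of doe.
Insert yak: yak > ewe → go right; yak > ram → go right. Place as right child of ram.
Insert hen: hen > ewe → go right; hen < ram → go left; hen < hog → go left; hen > gnu → go right. Place as right child of gnu.
Insert elk: elk < ewe → go left; elk > doe → go right; elk > dog → go right. Place as right child of dog.
Insert ape: ape < ewe → go left; ape < doe → go left; ape < asp → go left. Place as left child of asp.
Insert ant: ant < ewe → go left; ant < doe → go left; ant < asp → go left; ant < ape → go left. Place as left child of ape.
Insert cat: cat < ewe → go left; cat < doe → go left; cat > asp → go right. Place as right child of asp.

Path to owl: ewe → ram → hog → koi → owl
Path to gnu: ewe → ram → hog → gnu
The paths share a prefix ending at hog, then split left and right.

hog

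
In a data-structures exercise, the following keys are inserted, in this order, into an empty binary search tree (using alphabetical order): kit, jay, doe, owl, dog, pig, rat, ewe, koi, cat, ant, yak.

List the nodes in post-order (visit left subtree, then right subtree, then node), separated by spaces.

kit: root
jay: left child of kit (depth 1)
doe: left child of jay (depth 2)
owl: right child of kit (depth 1)
dog: right child of doe (depth 3)
pig: right child of owl (depth 2)
rat: right child of pig (depth 3)
ewe: right child of dog (depth 4)
koi: left child of owl (depth 2)
cat: left child of doe (depth 3)
ant: left child of cat (depth 4)
yak: right child of rat (depth 4)

ant cat ewe dog doe jay koi yak rat pig owl kit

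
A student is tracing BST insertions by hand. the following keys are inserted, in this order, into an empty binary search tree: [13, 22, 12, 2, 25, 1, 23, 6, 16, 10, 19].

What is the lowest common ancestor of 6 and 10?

6

13: root
22: right child of 13 (depth 1)
12: left child of 13 (depth 1)
2: left child of 12 (depth 2)
25: right child of 22 (depth 2)
1: left child of 2 (depth 3)
23: left child of 25 (depth 3)
6: right child of 2 (depth 3)
16: left child of 22 (depth 2)
10: right child of 6 (depth 4)
19: right child of 16 (depth 3)

Path to 6: 13 → 12 → 2 → 6
Path to 10: 13 → 12 → 2 → 6 → 10
6 lies on both paths and is an ancestor of the other node.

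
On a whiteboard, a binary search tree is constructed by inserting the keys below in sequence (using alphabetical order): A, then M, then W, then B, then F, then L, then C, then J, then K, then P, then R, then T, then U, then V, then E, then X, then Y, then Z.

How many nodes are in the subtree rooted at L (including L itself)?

3

Resulting structure (node: left, right):
  A: L=–, R=M
  M: L=B, R=W
  W: L=P, R=X
  B: L=–, R=F
  F: L=C, R=L
  L: L=J, R=–
  C: L=–, R=E
  J: L=–, R=K
  K: L=–, R=–
  P: L=–, R=R
  R: L=–, R=T
  T: L=–, R=U
  U: L=–, R=V
  V: L=–, R=–
  E: L=–, R=–
  X: L=–, R=Y
  Y: L=–, R=Z
  Z: L=–, R=–

Subtree rooted at L contains: L, J, K — 3 nodes.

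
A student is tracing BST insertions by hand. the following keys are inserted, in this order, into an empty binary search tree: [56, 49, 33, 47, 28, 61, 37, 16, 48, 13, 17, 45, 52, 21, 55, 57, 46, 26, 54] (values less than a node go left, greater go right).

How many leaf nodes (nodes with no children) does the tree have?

Resulting structure (node: left, right):
  56: L=49, R=61
  49: L=33, R=52
  33: L=28, R=47
  47: L=37, R=48
  28: L=16, R=–
  61: L=57, R=–
  37: L=–, R=45
  16: L=13, R=17
  48: L=–, R=–
  13: L=–, R=–
  17: L=–, R=21
  45: L=–, R=46
  52: L=–, R=55
  21: L=–, R=26
  55: L=54, R=–
  57: L=–, R=–
  46: L=–, R=–
  26: L=–, R=–
  54: L=–, R=–

Leaves: 13, 26, 46, 48, 54, 57 — 6 in total.

6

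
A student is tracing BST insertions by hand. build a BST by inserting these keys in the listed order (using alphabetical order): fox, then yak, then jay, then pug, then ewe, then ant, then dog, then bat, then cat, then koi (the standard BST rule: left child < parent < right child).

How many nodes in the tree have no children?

Insert fox: tree is empty, so fox becomes the root.
Insert yak: yak > fox → go right. Place as right child of fox.
Insert jay: jay > fox → go right; jay < yak → go left. Place as left child of yak.
Insert pug: pug > fox → go right; pug < yak → go left; pug > jay → go right. Place as right child of jay.
Insert ewe: ewe < fox → go left. Place as left child of fox.
Insert ant: ant < fox → go left; ant < ewe → go left. Place as left child of ewe.
Insert dog: dog < fox → go left; dog < ewe → go left; dog > ant → go right. Place as right child of ant.
Insert bat: bat < fox → go left; bat < ewe → go left; bat > ant → go right; bat < dog → go left. Place as left child of dog.
Insert cat: cat < fox → go left; cat < ewe → go left; cat > ant → go right; cat < dog → go left; cat > bat → go right. Place as right child of bat.
Insert koi: koi > fox → go right; koi < yak → go left; koi > jay → go right; koi < pug → go left. Place as left child of pug.

Leaves: cat, koi — 2 in total.

2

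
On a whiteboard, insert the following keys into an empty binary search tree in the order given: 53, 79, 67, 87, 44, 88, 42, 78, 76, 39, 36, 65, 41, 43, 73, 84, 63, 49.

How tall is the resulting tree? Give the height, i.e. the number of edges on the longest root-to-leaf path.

5

Resulting structure (node: left, right):
  53: L=44, R=79
  79: L=67, R=87
  67: L=65, R=78
  87: L=84, R=88
  44: L=42, R=49
  88: L=–, R=–
  42: L=39, R=43
  78: L=76, R=–
  76: L=73, R=–
  39: L=36, R=41
  36: L=–, R=–
  65: L=63, R=–
  41: L=–, R=–
  43: L=–, R=–
  73: L=–, R=–
  84: L=–, R=–
  63: L=–, R=–
  49: L=–, R=–

The deepest node is 73 at depth 5.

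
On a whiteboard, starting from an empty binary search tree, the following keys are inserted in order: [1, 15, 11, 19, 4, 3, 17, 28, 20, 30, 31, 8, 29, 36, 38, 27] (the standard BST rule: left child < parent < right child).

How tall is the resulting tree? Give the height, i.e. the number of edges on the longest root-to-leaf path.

Resulting structure (node: left, right):
  1: L=–, R=15
  15: L=11, R=19
  11: L=4, R=–
  19: L=17, R=28
  4: L=3, R=8
  3: L=–, R=–
  17: L=–, R=–
  28: L=20, R=30
  20: L=–, R=27
  30: L=29, R=31
  31: L=–, R=36
  8: L=–, R=–
  29: L=–, R=–
  36: L=–, R=38
  38: L=–, R=–
  27: L=–, R=–

The deepest node is 38 at depth 7.

7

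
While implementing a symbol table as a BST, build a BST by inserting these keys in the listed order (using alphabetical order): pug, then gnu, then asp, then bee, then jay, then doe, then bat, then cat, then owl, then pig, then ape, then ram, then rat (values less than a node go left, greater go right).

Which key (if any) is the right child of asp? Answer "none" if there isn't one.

Insert pug: tree is empty, so pug becomes the root.
Insert gnu: gnu < pug → go left. Place as left child of pug.
Insert asp: asp < pug → go left; asp < gnu → go left. Place as left child of gnu.
Insert bee: bee < pug → go left; bee < gnu → go left; bee > asp → go right. Place as right child of asp.
Insert jay: jay < pug → go left; jay > gnu → go right. Place as right child of gnu.
Insert doe: doe < pug → go left; doe < gnu → go left; doe > asp → go right; doe > bee → go right. Place as right child of bee.
Insert bat: bat < pug → go left; bat < gnu → go left; bat > asp → go right; bat < bee → go left. Place as left child of bee.
Insert cat: cat < pug → go left; cat < gnu → go left; cat > asp → go right; cat > bee → go right; cat < doe → go left. Place as left child of doe.
Insert owl: owl < pug → go left; owl > gnu → go right; owl > jay → go right. Place as right child of jay.
Insert pig: pig < pug → go left; pig > gnu → go right; pig > jay → go right; pig > owl → go right. Place as right child of owl.
Insert ape: ape < pug → go left; ape < gnu → go left; ape < asp → go left. Place as left child of asp.
Insert ram: ram > pug → go right. Place as right child of pug.
Insert rat: rat > pug → go right; rat > ram → go right. Place as right child of ram.

bee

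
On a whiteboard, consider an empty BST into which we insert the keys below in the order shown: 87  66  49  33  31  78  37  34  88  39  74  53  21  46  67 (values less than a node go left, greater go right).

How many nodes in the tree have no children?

Insert 87: tree is empty, so 87 becomes the root.
Insert 66: 66 < 87 → go left. Place as left child of 87.
Insert 49: 49 < 87 → go left; 49 < 66 → go left. Place as left child of 66.
Insert 33: 33 < 87 → go left; 33 < 66 → go left; 33 < 49 → go left. Place as left child of 49.
Insert 31: 31 < 87 → go left; 31 < 66 → go left; 31 < 49 → go left; 31 < 33 → go left. Place as left child of 33.
Insert 78: 78 < 87 → go left; 78 > 66 → go right. Place as right child of 66.
Insert 37: 37 < 87 → go left; 37 < 66 → go left; 37 < 49 → go left; 37 > 33 → go right. Place as right child of 33.
Insert 34: 34 < 87 → go left; 34 < 66 → go left; 34 < 49 → go left; 34 > 33 → go right; 34 < 37 → go left. Place as left child of 37.
Insert 88: 88 > 87 → go right. Place as right child of 87.
Insert 39: 39 < 87 → go left; 39 < 66 → go left; 39 < 49 → go left; 39 > 33 → go right; 39 > 37 → go right. Place as right child of 37.
Insert 74: 74 < 87 → go left; 74 > 66 → go right; 74 < 78 → go left. Place as left child of 78.
Insert 53: 53 < 87 → go left; 53 < 66 → go left; 53 > 49 → go right. Place as right child of 49.
Insert 21: 21 < 87 → go left; 21 < 66 → go left; 21 < 49 → go left; 21 < 33 → go left; 21 < 31 → go left. Place as left child of 31.
Insert 46: 46 < 87 → go left; 46 < 66 → go left; 46 < 49 → go left; 46 > 33 → go right; 46 > 37 → go right; 46 > 39 → go right. Place as right child of 39.
Insert 67: 67 < 87 → go left; 67 > 66 → go right; 67 < 78 → go left; 67 < 74 → go left. Place as left child of 74.

Leaves: 21, 34, 46, 53, 67, 88 — 6 in total.

6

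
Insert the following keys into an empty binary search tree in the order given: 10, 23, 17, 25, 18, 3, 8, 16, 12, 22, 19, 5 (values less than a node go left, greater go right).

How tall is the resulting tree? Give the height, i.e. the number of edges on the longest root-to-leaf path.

Insert 10: tree is empty, so 10 becomes the root.
Insert 23: 23 > 10 → go right. Place as right child of 10.
Insert 17: 17 > 10 → go right; 17 < 23 → go left. Place as left child of 23.
Insert 25: 25 > 10 → go right; 25 > 23 → go right. Place as right child of 23.
Insert 18: 18 > 10 → go right; 18 < 23 → go left; 18 > 17 → go right. Place as right child of 17.
Insert 3: 3 < 10 → go left. Place as left child of 10.
Insert 8: 8 < 10 → go left; 8 > 3 → go right. Place as right child of 3.
Insert 16: 16 > 10 → go right; 16 < 23 → go left; 16 < 17 → go left. Place as left child of 17.
Insert 12: 12 > 10 → go right; 12 < 23 → go left; 12 < 17 → go left; 12 < 16 → go left. Place as left child of 16.
Insert 22: 22 > 10 → go right; 22 < 23 → go left; 22 > 17 → go right; 22 > 18 → go right. Place as right child of 18.
Insert 19: 19 > 10 → go right; 19 < 23 → go left; 19 > 17 → go right; 19 > 18 → go right; 19 < 22 → go left. Place as left child of 22.
Insert 5: 5 < 10 → go left; 5 > 3 → go right; 5 < 8 → go left. Place as left child of 8.

The deepest node is 19 at depth 5.

5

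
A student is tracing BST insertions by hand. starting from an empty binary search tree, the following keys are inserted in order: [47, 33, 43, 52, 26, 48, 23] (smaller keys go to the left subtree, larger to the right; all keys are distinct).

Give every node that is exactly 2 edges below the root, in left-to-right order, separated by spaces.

26 43 48

Resulting structure (node: left, right):
  47: L=33, R=52
  33: L=26, R=43
  43: L=–, R=–
  52: L=48, R=–
  26: L=23, R=–
  48: L=–, R=–
  23: L=–, R=–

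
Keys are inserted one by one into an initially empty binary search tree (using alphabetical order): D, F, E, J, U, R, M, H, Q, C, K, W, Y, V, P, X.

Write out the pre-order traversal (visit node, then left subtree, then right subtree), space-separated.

D C F E J H U R M K Q P W V Y X

Resulting structure (node: left, right):
  D: L=C, R=F
  F: L=E, R=J
  E: L=–, R=–
  J: L=H, R=U
  U: L=R, R=W
  R: L=M, R=–
  M: L=K, R=Q
  H: L=–, R=–
  Q: L=P, R=–
  C: L=–, R=–
  K: L=–, R=–
  W: L=V, R=Y
  Y: L=X, R=–
  V: L=–, R=–
  P: L=–, R=–
  X: L=–, R=–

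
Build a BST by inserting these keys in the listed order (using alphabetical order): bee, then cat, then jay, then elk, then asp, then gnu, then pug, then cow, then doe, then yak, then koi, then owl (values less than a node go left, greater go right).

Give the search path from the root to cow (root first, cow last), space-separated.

bee cat jay elk cow

Resulting structure (node: left, right):
  bee: L=asp, R=cat
  cat: L=–, R=jay
  jay: L=elk, R=pug
  elk: L=cow, R=gnu
  asp: L=–, R=–
  gnu: L=–, R=–
  pug: L=koi, R=yak
  cow: L=–, R=doe
  doe: L=–, R=–
  yak: L=–, R=–
  koi: L=–, R=owl
  owl: L=–, R=–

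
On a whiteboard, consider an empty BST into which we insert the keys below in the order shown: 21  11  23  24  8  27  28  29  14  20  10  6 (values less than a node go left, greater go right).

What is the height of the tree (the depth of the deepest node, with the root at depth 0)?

21: root
11: left child of 21 (depth 1)
23: right child of 21 (depth 1)
24: right child of 23 (depth 2)
8: left child of 11 (depth 2)
27: right child of 24 (depth 3)
28: right child of 27 (depth 4)
29: right child of 28 (depth 5)
14: right child of 11 (depth 2)
20: right child of 14 (depth 3)
10: right child of 8 (depth 3)
6: left child of 8 (depth 3)

The deepest node is 29 at depth 5.

5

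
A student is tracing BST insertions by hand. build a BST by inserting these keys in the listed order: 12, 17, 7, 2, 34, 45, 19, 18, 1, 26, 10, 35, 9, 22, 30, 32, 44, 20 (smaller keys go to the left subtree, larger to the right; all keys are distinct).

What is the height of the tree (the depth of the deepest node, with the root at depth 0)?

12: root
17: right child of 12 (depth 1)
7: left child of 12 (depth 1)
2: left child of 7 (depth 2)
34: right child of 17 (depth 2)
45: right child of 34 (depth 3)
19: left child of 34 (depth 3)
18: left child of 19 (depth 4)
1: left child of 2 (depth 3)
26: right child of 19 (depth 4)
10: right child of 7 (depth 2)
35: left child of 45 (depth 4)
9: left child of 10 (depth 3)
22: left child of 26 (depth 5)
30: right child of 26 (depth 5)
32: right child of 30 (depth 6)
44: right child of 35 (depth 5)
20: left child of 22 (depth 6)

The deepest node is 32 at depth 6.

6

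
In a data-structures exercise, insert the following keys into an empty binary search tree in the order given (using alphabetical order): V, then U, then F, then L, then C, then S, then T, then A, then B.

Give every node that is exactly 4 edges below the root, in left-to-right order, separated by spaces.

Insert V: tree is empty, so V becomes the root.
Insert U: U < V → go left. Place as left child of V.
Insert F: F < V → go left; F < U → go left. Place as left child of U.
Insert L: L < V → go left; L < U → go left; L > F → go right. Place as right child of F.
Insert C: C < V → go left; C < U → go left; C < F → go left. Place as left child of F.
Insert S: S < V → go left; S < U → go left; S > F → go right; S > L → go right. Place as right child of L.
Insert T: T < V → go left; T < U → go left; T > F → go right; T > L → go right; T > S → go right. Place as right child of S.
Insert A: A < V → go left; A < U → go left; A < F → go left; A < C → go left. Place as left child of C.
Insert B: B < V → go left; B < U → go left; B < F → go left; B < C → go left; B > A → go right. Place as right child of A.

A S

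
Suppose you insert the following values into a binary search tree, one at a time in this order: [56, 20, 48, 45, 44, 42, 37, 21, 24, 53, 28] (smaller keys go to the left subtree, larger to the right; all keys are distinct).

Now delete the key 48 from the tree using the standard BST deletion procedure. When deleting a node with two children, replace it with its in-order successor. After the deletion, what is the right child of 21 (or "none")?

Resulting structure (node: left, right):
  56: L=20, R=–
  20: L=–, R=48
  48: L=45, R=53
  45: L=44, R=–
  44: L=42, R=–
  42: L=37, R=–
  37: L=21, R=–
  21: L=–, R=24
  24: L=–, R=28
  53: L=–, R=–
  28: L=–, R=–

Delete 48 (two children — replace with in-order successor).
After deletion, 21's right child: 24.

24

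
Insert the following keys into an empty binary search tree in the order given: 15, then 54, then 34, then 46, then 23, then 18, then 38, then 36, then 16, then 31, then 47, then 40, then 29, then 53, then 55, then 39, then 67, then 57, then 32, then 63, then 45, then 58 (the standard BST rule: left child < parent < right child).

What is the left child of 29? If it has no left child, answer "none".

Resulting structure (node: left, right):
  15: L=–, R=54
  54: L=34, R=55
  34: L=23, R=46
  46: L=38, R=47
  23: L=18, R=31
  18: L=16, R=–
  38: L=36, R=40
  36: L=–, R=–
  16: L=–, R=–
  31: L=29, R=32
  47: L=–, R=53
  40: L=39, R=45
  29: L=–, R=–
  53: L=–, R=–
  55: L=–, R=67
  39: L=–, R=–
  67: L=57, R=–
  57: L=–, R=63
  32: L=–, R=–
  63: L=58, R=–
  45: L=–, R=–
  58: L=–, R=–

none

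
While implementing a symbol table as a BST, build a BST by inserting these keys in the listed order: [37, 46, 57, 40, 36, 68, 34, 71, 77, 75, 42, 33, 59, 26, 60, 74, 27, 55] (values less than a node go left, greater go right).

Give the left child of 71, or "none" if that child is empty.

37: root
46: right child of 37 (depth 1)
57: right child of 46 (depth 2)
40: left child of 46 (depth 2)
36: left child of 37 (depth 1)
68: right child of 57 (depth 3)
34: left child of 36 (depth 2)
71: right child of 68 (depth 4)
77: right child of 71 (depth 5)
75: left child of 77 (depth 6)
42: right child of 40 (depth 3)
33: left child of 34 (depth 3)
59: left child of 68 (depth 4)
26: left child of 33 (depth 4)
60: right child of 59 (depth 5)
74: left child of 75 (depth 7)
27: right child of 26 (depth 5)
55: left child of 57 (depth 3)

none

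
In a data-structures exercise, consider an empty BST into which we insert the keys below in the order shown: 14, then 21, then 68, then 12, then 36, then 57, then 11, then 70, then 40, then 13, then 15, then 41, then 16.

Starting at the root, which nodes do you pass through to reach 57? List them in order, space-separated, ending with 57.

14 21 68 36 57

14: root
21: right child of 14 (depth 1)
68: right child of 21 (depth 2)
12: left child of 14 (depth 1)
36: left child of 68 (depth 3)
57: right child of 36 (depth 4)
11: left child of 12 (depth 2)
70: right child of 68 (depth 3)
40: left child of 57 (depth 5)
13: right child of 12 (depth 2)
15: left child of 21 (depth 2)
41: right child of 40 (depth 6)
16: right child of 15 (depth 3)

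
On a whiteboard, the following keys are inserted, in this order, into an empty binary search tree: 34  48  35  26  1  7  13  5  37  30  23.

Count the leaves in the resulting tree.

Insert 34: tree is empty, so 34 becomes the root.
Insert 48: 48 > 34 → go right. Place as right child of 34.
Insert 35: 35 > 34 → go right; 35 < 48 → go left. Place as left child of 48.
Insert 26: 26 < 34 → go left. Place as left child of 34.
Insert 1: 1 < 34 → go left; 1 < 26 → go left. Place as left child of 26.
Insert 7: 7 < 34 → go left; 7 < 26 → go left; 7 > 1 → go right. Place as right child of 1.
Insert 13: 13 < 34 → go left; 13 < 26 → go left; 13 > 1 → go right; 13 > 7 → go right. Place as right child of 7.
Insert 5: 5 < 34 → go left; 5 < 26 → go left; 5 > 1 → go right; 5 < 7 → go left. Place as left child of 7.
Insert 37: 37 > 34 → go right; 37 < 48 → go left; 37 > 35 → go right. Place as right child of 35.
Insert 30: 30 < 34 → go left; 30 > 26 → go right. Place as right child of 26.
Insert 23: 23 < 34 → go left; 23 < 26 → go left; 23 > 1 → go right; 23 > 7 → go right; 23 > 13 → go right. Place as right child of 13.

Leaves: 5, 23, 30, 37 — 4 in total.

4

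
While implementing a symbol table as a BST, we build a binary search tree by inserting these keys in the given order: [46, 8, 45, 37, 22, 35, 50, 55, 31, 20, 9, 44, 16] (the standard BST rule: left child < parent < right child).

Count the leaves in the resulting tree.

Resulting structure (node: left, right):
  46: L=8, R=50
  8: L=–, R=45
  45: L=37, R=–
  37: L=22, R=44
  22: L=20, R=35
  35: L=31, R=–
  50: L=–, R=55
  55: L=–, R=–
  31: L=–, R=–
  20: L=9, R=–
  9: L=–, R=16
  44: L=–, R=–
  16: L=–, R=–

Leaves: 16, 31, 44, 55 — 4 in total.

4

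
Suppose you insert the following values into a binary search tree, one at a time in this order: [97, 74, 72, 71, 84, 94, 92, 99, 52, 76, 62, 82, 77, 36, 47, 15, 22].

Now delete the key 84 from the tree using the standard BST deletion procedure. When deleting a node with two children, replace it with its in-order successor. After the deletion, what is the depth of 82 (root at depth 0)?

97: root
74: left child of 97 (depth 1)
72: left child of 74 (depth 2)
71: left child of 72 (depth 3)
84: right child of 74 (depth 2)
94: right child of 84 (depth 3)
92: left child of 94 (depth 4)
99: right child of 97 (depth 1)
52: left child of 71 (depth 4)
76: left child of 84 (depth 3)
62: right child of 52 (depth 5)
82: right child of 76 (depth 4)
77: left child of 82 (depth 5)
36: left child of 52 (depth 5)
47: right child of 36 (depth 6)
15: left child of 36 (depth 6)
22: right child of 15 (depth 7)

Delete 84 (two children — replace with in-order successor).
After deletion, path to 82: 97 → 74 → 92 → 76 → 82.

4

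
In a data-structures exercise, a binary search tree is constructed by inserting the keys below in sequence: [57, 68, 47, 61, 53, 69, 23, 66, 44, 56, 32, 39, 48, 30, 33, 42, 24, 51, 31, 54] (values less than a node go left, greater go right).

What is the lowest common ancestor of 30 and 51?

Resulting structure (node: left, right):
  57: L=47, R=68
  68: L=61, R=69
  47: L=23, R=53
  61: L=–, R=66
  53: L=48, R=56
  69: L=–, R=–
  23: L=–, R=44
  66: L=–, R=–
  44: L=32, R=–
  56: L=54, R=–
  32: L=30, R=39
  39: L=33, R=42
  48: L=–, R=51
  30: L=24, R=31
  33: L=–, R=–
  42: L=–, R=–
  24: L=–, R=–
  51: L=–, R=–
  31: L=–, R=–
  54: L=–, R=–

Path to 30: 57 → 47 → 23 → 44 → 32 → 30
Path to 51: 57 → 47 → 53 → 48 → 51
The paths share a prefix ending at 47, then split left and right.

47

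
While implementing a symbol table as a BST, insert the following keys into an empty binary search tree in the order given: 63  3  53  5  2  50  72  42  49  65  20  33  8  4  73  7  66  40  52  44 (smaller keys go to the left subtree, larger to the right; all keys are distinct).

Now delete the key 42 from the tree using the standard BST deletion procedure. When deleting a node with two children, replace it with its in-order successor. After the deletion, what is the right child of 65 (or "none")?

66

Insert 63: tree is empty, so 63 becomes the root.
Insert 3: 3 < 63 → go left. Place as left child of 63.
Insert 53: 53 < 63 → go left; 53 > 3 → go right. Place as right child of 3.
Insert 5: 5 < 63 → go left; 5 > 3 → go right; 5 < 53 → go left. Place as left child of 53.
Insert 2: 2 < 63 → go left; 2 < 3 → go left. Place as left child of 3.
Insert 50: 50 < 63 → go left; 50 > 3 → go right; 50 < 53 → go left; 50 > 5 → go right. Place as right child of 5.
Insert 72: 72 > 63 → go right. Place as right child of 63.
Insert 42: 42 < 63 → go left; 42 > 3 → go right; 42 < 53 → go left; 42 > 5 → go right; 42 < 50 → go left. Place as left child of 50.
Insert 49: 49 < 63 → go left; 49 > 3 → go right; 49 < 53 → go left; 49 > 5 → go right; 49 < 50 → go left; 49 > 42 → go right. Place as right child of 42.
Insert 65: 65 > 63 → go right; 65 < 72 → go left. Place as left child of 72.
Insert 20: 20 < 63 → go left; 20 > 3 → go right; 20 < 53 → go left; 20 > 5 → go right; 20 < 50 → go left; 20 < 42 → go left. Place as left child of 42.
Insert 33: 33 < 63 → go left; 33 > 3 → go right; 33 < 53 → go left; 33 > 5 → go right; 33 < 50 → go left; 33 < 42 → go left; 33 > 20 → go right. Place as right child of 20.
Insert 8: 8 < 63 → go left; 8 > 3 → go right; 8 < 53 → go left; 8 > 5 → go right; 8 < 50 → go left; 8 < 42 → go left; 8 < 20 → go left. Place as left child of 20.
Insert 4: 4 < 63 → go left; 4 > 3 → go right; 4 < 53 → go left; 4 < 5 → go left. Place as left child of 5.
Insert 73: 73 > 63 → go right; 73 > 72 → go right. Place as right child of 72.
Insert 7: 7 < 63 → go left; 7 > 3 → go right; 7 < 53 → go left; 7 > 5 → go right; 7 < 50 → go left; 7 < 42 → go left; 7 < 20 → go left; 7 < 8 → go left. Place as left child of 8.
Insert 66: 66 > 63 → go right; 66 < 72 → go left; 66 > 65 → go right. Place as right child of 65.
Insert 40: 40 < 63 → go left; 40 > 3 → go right; 40 < 53 → go left; 40 > 5 → go right; 40 < 50 → go left; 40 < 42 → go left; 40 > 20 → go right; 40 > 33 → go right. Place as right child of 33.
Insert 52: 52 < 63 → go left; 52 > 3 → go right; 52 < 53 → go left; 52 > 5 → go right; 52 > 50 → go right. Place as right child of 50.
Insert 44: 44 < 63 → go left; 44 > 3 → go right; 44 < 53 → go left; 44 > 5 → go right; 44 < 50 → go left; 44 > 42 → go right; 44 < 49 → go left. Place as left child of 49.

Delete 42 (two children — replace with in-order successor).
After deletion, 65's right child: 66.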